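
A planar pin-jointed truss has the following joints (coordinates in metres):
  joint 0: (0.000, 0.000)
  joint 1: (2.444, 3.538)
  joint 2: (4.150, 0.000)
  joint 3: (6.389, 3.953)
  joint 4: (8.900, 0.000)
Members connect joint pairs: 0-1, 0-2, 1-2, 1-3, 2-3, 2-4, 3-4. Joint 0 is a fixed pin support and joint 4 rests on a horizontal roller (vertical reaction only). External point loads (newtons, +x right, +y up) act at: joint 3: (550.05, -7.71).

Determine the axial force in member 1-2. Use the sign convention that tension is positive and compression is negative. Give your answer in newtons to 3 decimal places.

-237.245

N=5 nodes, M=7 members, R=3 reactions → 2N=10, M+R=10
member 0 (0-1): L=4.3001, (cx,cy)=(0.5684,0.8228)
member 1 (0-2): L=4.1500, (cx,cy)=(1.0000,0.0000)
member 2 (1-2): L=3.9278, (cx,cy)=(0.4343,-0.9008)
member 3 (1-3): L=3.9668, (cx,cy)=(0.9945,0.1046)
member 4 (2-3): L=4.5431, (cx,cy)=(0.4928,0.8701)
member 5 (2-4): L=4.7500, (cx,cy)=(1.0000,0.0000)
member 6 (3-4): L=4.6831, (cx,cy)=(0.5362,-0.8441)
solve A·x = −loads:
  F[0-1] = +294.2878 N (tension)
  F[0-2] = +382.7877 N (tension)
  F[1-2] = -237.2445 N (compression)
  F[1-3] = +271.7977 N (tension)
  F[2-3] = +245.5963 N (tension)
  F[2-4] = +158.7040 N (tension)
  F[3-4] = -295.9877 N (compression)
  Rx@0 = -550.0500 N
  Ry@0 = -242.1335 N
  Ry@4 = +249.8435 N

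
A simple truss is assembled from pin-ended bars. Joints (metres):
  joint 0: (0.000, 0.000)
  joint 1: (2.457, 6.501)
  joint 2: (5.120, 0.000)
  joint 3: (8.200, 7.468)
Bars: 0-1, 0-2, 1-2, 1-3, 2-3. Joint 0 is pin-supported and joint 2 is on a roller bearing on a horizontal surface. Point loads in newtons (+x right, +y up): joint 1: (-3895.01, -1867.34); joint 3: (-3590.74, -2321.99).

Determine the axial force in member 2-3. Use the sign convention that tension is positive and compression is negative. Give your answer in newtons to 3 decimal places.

N=4 nodes, M=5 members, R=3 reactions → 2N=8, M+R=8
member 0 (0-1): L=6.9498, (cx,cy)=(0.3535,0.9354)
member 1 (0-2): L=5.1200, (cx,cy)=(1.0000,0.0000)
member 2 (1-2): L=7.0253, (cx,cy)=(0.3791,-0.9254)
member 3 (1-3): L=5.8238, (cx,cy)=(0.9861,0.1660)
member 4 (2-3): L=8.0782, (cx,cy)=(0.3813,0.9245)
solve A·x = −loads:
  F[0-1] = -10431.0663 N (compression)
  F[0-2] = -3798.0042 N (compression)
  F[1-2] = +8011.5425 N (tension)
  F[1-3] = -2869.4188 N (compression)
  F[2-3] = -1996.3459 N (compression)
  Rx@0 = +7485.7500 N
  Ry@0 = +9757.4421 N
  Ry@2 = -5568.1121 N

-1996.346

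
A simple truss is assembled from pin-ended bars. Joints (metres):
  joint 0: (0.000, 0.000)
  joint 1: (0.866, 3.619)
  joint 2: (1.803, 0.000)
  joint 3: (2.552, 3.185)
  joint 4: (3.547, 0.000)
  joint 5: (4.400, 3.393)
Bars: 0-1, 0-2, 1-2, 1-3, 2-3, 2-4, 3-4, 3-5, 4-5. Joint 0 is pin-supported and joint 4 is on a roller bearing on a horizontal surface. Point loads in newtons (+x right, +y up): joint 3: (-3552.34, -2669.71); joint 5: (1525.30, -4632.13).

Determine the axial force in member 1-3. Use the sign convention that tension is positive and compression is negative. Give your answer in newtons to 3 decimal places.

-752.727

N=6 nodes, M=9 members, R=3 reactions → 2N=12, M+R=12
member 0 (0-1): L=3.7212, (cx,cy)=(0.2327,0.9725)
member 1 (0-2): L=1.8030, (cx,cy)=(1.0000,0.0000)
member 2 (1-2): L=3.7383, (cx,cy)=(0.2506,-0.9681)
member 3 (1-3): L=1.7410, (cx,cy)=(0.9684,-0.2493)
member 4 (2-3): L=3.2719, (cx,cy)=(0.2289,0.9734)
member 5 (2-4): L=1.7440, (cx,cy)=(1.0000,0.0000)
member 6 (3-4): L=3.3368, (cx,cy)=(0.2982,-0.9545)
member 7 (3-5): L=1.8597, (cx,cy)=(0.9937,0.1118)
member 8 (4-5): L=3.4986, (cx,cy)=(0.2438,0.9698)
solve A·x = −loads:
  F[0-1] = -1404.2206 N (compression)
  F[0-2] = -1700.2464 N (compression)
  F[1-2] = +1604.5293 N (tension)
  F[1-3] = -752.7272 N (compression)
  F[2-3] = -1595.6836 N (compression)
  F[2-4] = -932.7927 N (compression)
  F[3-4] = -1039.7819 N (compression)
  F[3-5] = +2785.6237 N (tension)
  F[4-5] = -5097.5283 N (compression)
  Rx@0 = +2027.0400 N
  Ry@0 = +1365.6652 N
  Ry@4 = +5936.1748 N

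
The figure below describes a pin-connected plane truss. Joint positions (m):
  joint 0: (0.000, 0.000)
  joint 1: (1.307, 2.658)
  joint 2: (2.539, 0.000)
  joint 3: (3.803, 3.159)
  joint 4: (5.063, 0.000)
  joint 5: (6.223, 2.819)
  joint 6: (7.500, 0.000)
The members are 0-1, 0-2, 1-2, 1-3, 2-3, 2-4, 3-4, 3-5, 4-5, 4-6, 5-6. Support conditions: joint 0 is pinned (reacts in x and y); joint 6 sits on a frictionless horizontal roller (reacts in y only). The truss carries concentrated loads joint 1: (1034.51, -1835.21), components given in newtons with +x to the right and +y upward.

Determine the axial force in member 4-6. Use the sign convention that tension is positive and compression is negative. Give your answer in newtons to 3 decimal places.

N=7 nodes, M=11 members, R=3 reactions → 2N=14, M+R=14
member 0 (0-1): L=2.9620, (cx,cy)=(0.4413,0.8974)
member 1 (0-2): L=2.5390, (cx,cy)=(1.0000,0.0000)
member 2 (1-2): L=2.9296, (cx,cy)=(0.4205,-0.9073)
member 3 (1-3): L=2.5458, (cx,cy)=(0.9804,0.1968)
member 4 (2-3): L=3.4025, (cx,cy)=(0.3715,0.9284)
member 5 (2-4): L=2.5240, (cx,cy)=(1.0000,0.0000)
member 6 (3-4): L=3.4010, (cx,cy)=(0.3705,-0.9288)
member 7 (3-5): L=2.4438, (cx,cy)=(0.9903,-0.1391)
member 8 (4-5): L=3.0483, (cx,cy)=(0.3805,0.9248)
member 9 (4-6): L=2.4370, (cx,cy)=(1.0000,0.0000)
member 10 (5-6): L=3.0948, (cx,cy)=(0.4126,-0.9109)
solve A·x = −loads:
  F[0-1] = -1280.1329 N (compression)
  F[0-2] = +1599.3837 N (tension)
  F[1-2] = -1015.9207 N (compression)
  F[1-3] = -1195.5384 N (compression)
  F[2-3] = +992.7698 N (tension)
  F[2-4] = +803.3529 N (tension)
  F[3-4] = -654.1796 N (compression)
  F[3-5] = -566.5035 N (compression)
  F[4-5] = +657.0621 N (tension)
  F[4-6] = +310.9585 N (tension)
  F[5-6] = -753.5938 N (compression)
  Rx@0 = -1034.5100 N
  Ry@0 = +1148.7637 N
  Ry@6 = +686.4463 N

310.958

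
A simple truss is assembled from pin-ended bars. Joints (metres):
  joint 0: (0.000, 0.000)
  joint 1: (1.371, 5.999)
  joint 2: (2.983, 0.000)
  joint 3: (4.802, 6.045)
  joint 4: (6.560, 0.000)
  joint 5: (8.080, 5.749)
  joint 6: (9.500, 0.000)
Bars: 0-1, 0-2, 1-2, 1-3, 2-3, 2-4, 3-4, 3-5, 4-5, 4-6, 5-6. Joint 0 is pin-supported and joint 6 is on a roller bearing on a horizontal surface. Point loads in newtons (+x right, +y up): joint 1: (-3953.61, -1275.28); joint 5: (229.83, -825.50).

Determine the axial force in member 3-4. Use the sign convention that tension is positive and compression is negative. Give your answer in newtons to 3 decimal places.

2281.757

N=7 nodes, M=11 members, R=3 reactions → 2N=14, M+R=14
member 0 (0-1): L=6.1537, (cx,cy)=(0.2228,0.9749)
member 1 (0-2): L=2.9830, (cx,cy)=(1.0000,0.0000)
member 2 (1-2): L=6.2118, (cx,cy)=(0.2595,-0.9657)
member 3 (1-3): L=3.4313, (cx,cy)=(0.9999,0.0134)
member 4 (2-3): L=6.3127, (cx,cy)=(0.2881,0.9576)
member 5 (2-4): L=3.5770, (cx,cy)=(1.0000,0.0000)
member 6 (3-4): L=6.2954, (cx,cy)=(0.2792,-0.9602)
member 7 (3-5): L=3.2913, (cx,cy)=(0.9959,-0.0899)
member 8 (4-5): L=5.9465, (cx,cy)=(0.2556,0.9668)
member 9 (4-6): L=2.9400, (cx,cy)=(1.0000,0.0000)
member 10 (5-6): L=5.9218, (cx,cy)=(0.2398,-0.9708)
solve A·x = −loads:
  F[0-1] = -3664.2434 N (compression)
  F[0-2] = -2907.4089 N (compression)
  F[1-2] = +2413.2027 N (tension)
  F[1-3] = +2511.2244 N (tension)
  F[2-3] = -2433.7550 N (compression)
  F[2-4] = -1579.8893 N (compression)
  F[3-4] = +2281.7573 N (tension)
  F[3-5] = +1177.3100 N (tension)
  F[4-5] = -2266.2716 N (compression)
  F[4-6] = -363.4263 N (compression)
  F[5-6] = +1515.5833 N (tension)
  Rx@0 = +3723.7800 N
  Ry@0 = +3572.1447 N
  Ry@6 = -1471.3647 N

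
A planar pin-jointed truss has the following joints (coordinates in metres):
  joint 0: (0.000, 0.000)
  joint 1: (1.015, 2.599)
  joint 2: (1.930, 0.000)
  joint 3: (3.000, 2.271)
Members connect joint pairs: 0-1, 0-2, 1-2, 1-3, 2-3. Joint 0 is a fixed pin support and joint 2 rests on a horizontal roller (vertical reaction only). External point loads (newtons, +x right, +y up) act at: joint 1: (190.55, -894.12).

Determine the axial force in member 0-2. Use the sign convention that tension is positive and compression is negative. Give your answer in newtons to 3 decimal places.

N=4 nodes, M=5 members, R=3 reactions → 2N=8, M+R=8
member 0 (0-1): L=2.7902, (cx,cy)=(0.3638,0.9315)
member 1 (0-2): L=1.9300, (cx,cy)=(1.0000,0.0000)
member 2 (1-2): L=2.7554, (cx,cy)=(0.3321,-0.9433)
member 3 (1-3): L=2.0119, (cx,cy)=(0.9866,-0.1630)
member 4 (2-3): L=2.5104, (cx,cy)=(0.4262,0.9046)
solve A·x = −loads:
  F[0-1] = -179.6007 N (compression)
  F[0-2] = +255.8847 N (tension)
  F[1-2] = -770.5523 N (compression)
  F[1-3] = -0.0000 N (compression)
  F[2-3] = +0.0000 N (tension)
  Rx@0 = -190.5500 N
  Ry@0 = +167.2955 N
  Ry@2 = +726.8245 N

255.885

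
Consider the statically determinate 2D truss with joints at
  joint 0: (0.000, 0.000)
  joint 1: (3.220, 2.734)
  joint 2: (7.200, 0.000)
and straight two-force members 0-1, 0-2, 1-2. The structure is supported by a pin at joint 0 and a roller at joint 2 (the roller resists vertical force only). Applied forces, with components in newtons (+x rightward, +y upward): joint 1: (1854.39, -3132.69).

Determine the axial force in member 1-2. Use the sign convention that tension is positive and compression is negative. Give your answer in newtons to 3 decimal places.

-3717.972

N=3 nodes, M=3 members, R=3 reactions → 2N=6, M+R=6
member 0 (0-1): L=4.2241, (cx,cy)=(0.7623,0.6472)
member 1 (0-2): L=7.2000, (cx,cy)=(1.0000,0.0000)
member 2 (1-2): L=4.8286, (cx,cy)=(0.8243,-0.5662)
solve A·x = −loads:
  F[0-1] = -1587.5636 N (compression)
  F[0-2] = +3064.5733 N (tension)
  F[1-2] = -3717.9719 N (compression)
  Rx@0 = -1854.3900 N
  Ry@0 = +1027.5283 N
  Ry@2 = +2105.1617 N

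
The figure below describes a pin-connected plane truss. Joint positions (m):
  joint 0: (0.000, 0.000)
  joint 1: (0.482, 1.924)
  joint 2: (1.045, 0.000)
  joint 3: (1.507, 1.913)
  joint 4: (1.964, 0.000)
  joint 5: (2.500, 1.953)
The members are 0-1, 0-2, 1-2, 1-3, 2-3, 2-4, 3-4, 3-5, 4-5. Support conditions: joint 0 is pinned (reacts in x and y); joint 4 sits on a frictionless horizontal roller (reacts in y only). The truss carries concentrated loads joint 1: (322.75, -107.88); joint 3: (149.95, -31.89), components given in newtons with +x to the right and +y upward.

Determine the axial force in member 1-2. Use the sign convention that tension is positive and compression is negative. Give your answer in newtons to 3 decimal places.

N=6 nodes, M=9 members, R=3 reactions → 2N=12, M+R=12
member 0 (0-1): L=1.9835, (cx,cy)=(0.2430,0.9700)
member 1 (0-2): L=1.0450, (cx,cy)=(1.0000,0.0000)
member 2 (1-2): L=2.0047, (cx,cy)=(0.2808,-0.9598)
member 3 (1-3): L=1.0251, (cx,cy)=(0.9999,-0.0107)
member 4 (2-3): L=1.9680, (cx,cy)=(0.2348,0.9721)
member 5 (2-4): L=0.9190, (cx,cy)=(1.0000,0.0000)
member 6 (3-4): L=1.9668, (cx,cy)=(0.2324,-0.9726)
member 7 (3-5): L=0.9938, (cx,cy)=(0.9992,0.0402)
member 8 (4-5): L=2.0252, (cx,cy)=(0.2647,0.9643)
solve A·x = −loads:
  F[0-1] = +384.9474 N (tension)
  F[0-2] = +379.1539 N (tension)
  F[1-2] = -500.4791 N (compression)
  F[1-3] = -88.6531 N (compression)
  F[2-3] = +494.1460 N (tension)
  F[2-4] = +122.5940 N (tension)
  F[3-4] = -527.6183 N (compression)
  F[3-5] = +0.0000 N (tension)
  F[4-5] = -0.0000 N (compression)
  Rx@0 = -472.7000 N
  Ry@0 = -373.4081 N
  Ry@4 = +513.1781 N

-500.479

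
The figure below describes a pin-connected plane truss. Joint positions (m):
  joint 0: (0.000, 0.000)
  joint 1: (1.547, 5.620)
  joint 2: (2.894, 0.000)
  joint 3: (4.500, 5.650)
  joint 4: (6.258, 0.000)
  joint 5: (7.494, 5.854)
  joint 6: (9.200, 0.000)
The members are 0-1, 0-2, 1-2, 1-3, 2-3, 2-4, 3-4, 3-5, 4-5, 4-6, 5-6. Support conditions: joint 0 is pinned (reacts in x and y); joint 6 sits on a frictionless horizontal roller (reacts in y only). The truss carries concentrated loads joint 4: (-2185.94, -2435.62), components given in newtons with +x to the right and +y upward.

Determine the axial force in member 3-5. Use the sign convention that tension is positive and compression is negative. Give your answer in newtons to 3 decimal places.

-846.732

N=7 nodes, M=11 members, R=3 reactions → 2N=14, M+R=14
member 0 (0-1): L=5.8290, (cx,cy)=(0.2654,0.9641)
member 1 (0-2): L=2.8940, (cx,cy)=(1.0000,0.0000)
member 2 (1-2): L=5.7792, (cx,cy)=(0.2331,-0.9725)
member 3 (1-3): L=2.9532, (cx,cy)=(0.9999,0.0102)
member 4 (2-3): L=5.8738, (cx,cy)=(0.2734,0.9619)
member 5 (2-4): L=3.3640, (cx,cy)=(1.0000,0.0000)
member 6 (3-4): L=5.9172, (cx,cy)=(0.2971,-0.9548)
member 7 (3-5): L=3.0009, (cx,cy)=(0.9977,0.0680)
member 8 (4-5): L=5.9831, (cx,cy)=(0.2066,0.9784)
member 9 (4-6): L=2.9420, (cx,cy)=(1.0000,0.0000)
member 10 (5-6): L=6.0975, (cx,cy)=(0.2798,-0.9601)
solve A·x = −loads:
  F[0-1] = -807.8383 N (compression)
  F[0-2] = -1971.5432 N (compression)
  F[1-2] = +796.7483 N (tension)
  F[1-3] = -400.1223 N (compression)
  F[2-3] = -805.4971 N (compression)
  F[2-4] = -1565.6019 N (compression)
  F[3-4] = +755.4193 N (tension)
  F[3-5] = -846.7324 N (compression)
  F[4-5] = +1752.1054 N (tension)
  F[4-6] = +482.8181 N (tension)
  F[5-6] = -1725.6702 N (compression)
  Rx@0 = +2185.9400 N
  Ry@0 = +778.8689 N
  Ry@6 = +1656.7511 N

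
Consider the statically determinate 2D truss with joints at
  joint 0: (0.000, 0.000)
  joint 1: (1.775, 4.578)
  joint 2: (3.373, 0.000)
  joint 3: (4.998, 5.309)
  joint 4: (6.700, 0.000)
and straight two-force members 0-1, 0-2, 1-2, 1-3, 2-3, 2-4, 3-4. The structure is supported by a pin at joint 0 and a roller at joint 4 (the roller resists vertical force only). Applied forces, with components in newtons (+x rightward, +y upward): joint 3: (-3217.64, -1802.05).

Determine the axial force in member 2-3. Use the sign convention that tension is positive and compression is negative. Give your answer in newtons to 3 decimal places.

N=5 nodes, M=7 members, R=3 reactions → 2N=10, M+R=10
member 0 (0-1): L=4.9101, (cx,cy)=(0.3615,0.9324)
member 1 (0-2): L=3.3730, (cx,cy)=(1.0000,0.0000)
member 2 (1-2): L=4.8489, (cx,cy)=(0.3296,-0.9441)
member 3 (1-3): L=3.3049, (cx,cy)=(0.9752,0.2212)
member 4 (2-3): L=5.5521, (cx,cy)=(0.2927,0.9562)
member 5 (2-4): L=3.3270, (cx,cy)=(1.0000,0.0000)
member 6 (3-4): L=5.5751, (cx,cy)=(0.3053,-0.9523)
solve A·x = −loads:
  F[0-1] = -3225.5332 N (compression)
  F[0-2] = -2051.6015 N (compression)
  F[1-2] = +2692.0978 N (tension)
  F[1-3] = -2105.3959 N (compression)
  F[2-3] = -2658.1001 N (compression)
  F[2-4] = -386.4184 N (compression)
  F[3-4] = +1265.7699 N (tension)
  Rx@0 = +3217.6400 N
  Ry@0 = +3007.3940 N
  Ry@4 = -1205.3440 N

-2658.100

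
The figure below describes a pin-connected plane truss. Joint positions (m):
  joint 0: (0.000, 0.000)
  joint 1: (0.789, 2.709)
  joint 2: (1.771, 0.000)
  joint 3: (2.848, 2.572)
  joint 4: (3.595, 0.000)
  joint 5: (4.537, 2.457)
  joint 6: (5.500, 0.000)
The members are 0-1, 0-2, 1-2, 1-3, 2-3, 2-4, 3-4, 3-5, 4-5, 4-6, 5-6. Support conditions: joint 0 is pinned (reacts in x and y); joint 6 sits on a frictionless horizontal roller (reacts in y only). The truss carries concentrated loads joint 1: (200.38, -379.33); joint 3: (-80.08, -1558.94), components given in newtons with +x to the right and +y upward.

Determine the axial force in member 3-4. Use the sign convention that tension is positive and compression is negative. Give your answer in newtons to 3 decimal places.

-911.605

N=7 nodes, M=11 members, R=3 reactions → 2N=14, M+R=14
member 0 (0-1): L=2.8216, (cx,cy)=(0.2796,0.9601)
member 1 (0-2): L=1.7710, (cx,cy)=(1.0000,0.0000)
member 2 (1-2): L=2.8815, (cx,cy)=(0.3408,-0.9401)
member 3 (1-3): L=2.0636, (cx,cy)=(0.9978,-0.0664)
member 4 (2-3): L=2.7884, (cx,cy)=(0.3862,0.9224)
member 5 (2-4): L=1.8240, (cx,cy)=(1.0000,0.0000)
member 6 (3-4): L=2.6783, (cx,cy)=(0.2789,-0.9603)
member 7 (3-5): L=1.6929, (cx,cy)=(0.9977,-0.0679)
member 8 (4-5): L=2.6314, (cx,cy)=(0.3580,0.9337)
member 9 (4-6): L=1.9050, (cx,cy)=(1.0000,0.0000)
member 10 (5-6): L=2.6390, (cx,cy)=(0.3649,-0.9310)
solve A·x = −loads:
  F[0-1] = -1057.5466 N (compression)
  F[0-2] = +416.0244 N (tension)
  F[1-2] = +729.2263 N (tension)
  F[1-3] = -746.2679 N (compression)
  F[2-3] = -743.2520 N (compression)
  F[2-4] = +951.6185 N (tension)
  F[3-4] = -911.6053 N (compression)
  F[3-5] = -698.9771 N (compression)
  F[4-5] = +937.5655 N (tension)
  F[4-6] = +361.7274 N (tension)
  F[5-6] = -991.2686 N (compression)
  Rx@0 = -120.3000 N
  Ry@0 = +1015.3580 N
  Ry@6 = +922.9120 N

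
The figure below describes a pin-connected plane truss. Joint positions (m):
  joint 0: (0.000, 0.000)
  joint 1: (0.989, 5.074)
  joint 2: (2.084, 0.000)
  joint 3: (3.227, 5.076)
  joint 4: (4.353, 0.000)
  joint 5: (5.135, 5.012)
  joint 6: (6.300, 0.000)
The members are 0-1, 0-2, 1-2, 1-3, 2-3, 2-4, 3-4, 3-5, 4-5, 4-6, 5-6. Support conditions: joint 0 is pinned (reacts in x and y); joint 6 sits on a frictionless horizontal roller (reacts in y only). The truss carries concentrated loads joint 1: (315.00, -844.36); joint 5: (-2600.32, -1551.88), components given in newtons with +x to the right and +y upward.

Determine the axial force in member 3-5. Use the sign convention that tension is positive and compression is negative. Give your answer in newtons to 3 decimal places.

-2185.781

N=7 nodes, M=11 members, R=3 reactions → 2N=14, M+R=14
member 0 (0-1): L=5.1695, (cx,cy)=(0.1913,0.9815)
member 1 (0-2): L=2.0840, (cx,cy)=(1.0000,0.0000)
member 2 (1-2): L=5.1908, (cx,cy)=(0.2109,-0.9775)
member 3 (1-3): L=2.2380, (cx,cy)=(1.0000,0.0009)
member 4 (2-3): L=5.2031, (cx,cy)=(0.2197,0.9756)
member 5 (2-4): L=2.2690, (cx,cy)=(1.0000,0.0000)
member 6 (3-4): L=5.1994, (cx,cy)=(0.2166,-0.9763)
member 7 (3-5): L=1.9091, (cx,cy)=(0.9994,-0.0335)
member 8 (4-5): L=5.0726, (cx,cy)=(0.1542,0.9880)
member 9 (4-6): L=1.9470, (cx,cy)=(1.0000,0.0000)
member 10 (5-6): L=5.1456, (cx,cy)=(0.2264,-0.9740)
solve A·x = −loads:
  F[0-1] = -2866.7348 N (compression)
  F[0-2] = -1736.8709 N (compression)
  F[1-2] = +2013.5832 N (tension)
  F[1-3] = -1288.2146 N (compression)
  F[2-3] = -2017.5547 N (compression)
  F[2-4] = -868.8959 N (compression)
  F[3-4] = +2092.3537 N (tension)
  F[3-5] = -2185.7809 N (compression)
  F[4-5] = -2067.4131 N (compression)
  F[4-6] = -97.0545 N (compression)
  F[5-6] = +428.6739 N (tension)
  Rx@0 = +2285.3200 N
  Ry@0 = +2813.7825 N
  Ry@6 = -417.5425 N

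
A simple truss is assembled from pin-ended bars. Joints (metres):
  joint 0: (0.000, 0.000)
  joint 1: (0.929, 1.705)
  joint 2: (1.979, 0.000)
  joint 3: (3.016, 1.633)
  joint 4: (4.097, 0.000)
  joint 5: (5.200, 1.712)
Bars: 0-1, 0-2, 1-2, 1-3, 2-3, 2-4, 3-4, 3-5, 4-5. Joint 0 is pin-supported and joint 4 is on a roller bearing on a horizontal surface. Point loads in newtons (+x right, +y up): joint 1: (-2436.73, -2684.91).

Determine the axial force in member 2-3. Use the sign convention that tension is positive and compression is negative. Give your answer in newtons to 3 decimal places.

-459.046

N=6 nodes, M=9 members, R=3 reactions → 2N=12, M+R=12
member 0 (0-1): L=1.9417, (cx,cy)=(0.4785,0.8781)
member 1 (0-2): L=1.9790, (cx,cy)=(1.0000,0.0000)
member 2 (1-2): L=2.0024, (cx,cy)=(0.5244,-0.8515)
member 3 (1-3): L=2.0882, (cx,cy)=(0.9994,-0.0345)
member 4 (2-3): L=1.9344, (cx,cy)=(0.5361,0.8442)
member 5 (2-4): L=2.1180, (cx,cy)=(1.0000,0.0000)
member 6 (3-4): L=1.9584, (cx,cy)=(0.5520,-0.8339)
member 7 (3-5): L=2.1854, (cx,cy)=(0.9993,0.0361)
member 8 (4-5): L=2.0366, (cx,cy)=(0.5416,0.8406)
solve A·x = −loads:
  F[0-1] = -3519.1050 N (compression)
  F[0-2] = -752.9961 N (compression)
  F[1-2] = +455.1022 N (tension)
  F[1-3] = +514.6574 N (tension)
  F[2-3] = -459.0457 N (compression)
  F[2-4] = -268.2696 N (compression)
  F[3-4] = +486.0071 N (tension)
  F[3-5] = -0.0000 N (tension)
  F[4-5] = +0.0000 N (tension)
  Rx@0 = +2436.7300 N
  Ry@0 = +3090.1683 N
  Ry@4 = -405.2583 N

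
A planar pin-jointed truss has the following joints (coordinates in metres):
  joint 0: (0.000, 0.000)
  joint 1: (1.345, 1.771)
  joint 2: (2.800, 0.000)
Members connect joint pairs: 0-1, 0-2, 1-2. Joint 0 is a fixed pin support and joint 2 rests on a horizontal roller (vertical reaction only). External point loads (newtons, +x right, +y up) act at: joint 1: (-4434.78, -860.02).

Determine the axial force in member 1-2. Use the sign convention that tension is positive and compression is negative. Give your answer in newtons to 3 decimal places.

3095.595

N=3 nodes, M=3 members, R=3 reactions → 2N=6, M+R=6
member 0 (0-1): L=2.2238, (cx,cy)=(0.6048,0.7964)
member 1 (0-2): L=2.8000, (cx,cy)=(1.0000,0.0000)
member 2 (1-2): L=2.2920, (cx,cy)=(0.6348,-0.7727)
solve A·x = −loads:
  F[0-1] = -4083.4049 N (compression)
  F[0-2] = -1965.0975 N (compression)
  F[1-2] = +3095.5946 N (tension)
  Rx@0 = +4434.7800 N
  Ry@0 = +3251.9016 N
  Ry@2 = -2391.8816 N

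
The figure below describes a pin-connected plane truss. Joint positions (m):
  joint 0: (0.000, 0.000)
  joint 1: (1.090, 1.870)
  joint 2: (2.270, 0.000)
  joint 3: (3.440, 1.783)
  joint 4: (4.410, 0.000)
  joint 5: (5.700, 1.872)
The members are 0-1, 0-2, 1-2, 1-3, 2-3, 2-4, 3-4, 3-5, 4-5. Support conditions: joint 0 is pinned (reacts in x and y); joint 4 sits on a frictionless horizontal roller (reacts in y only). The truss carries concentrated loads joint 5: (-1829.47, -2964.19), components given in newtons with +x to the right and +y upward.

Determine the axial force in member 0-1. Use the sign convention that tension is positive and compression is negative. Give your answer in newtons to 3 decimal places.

N=6 nodes, M=9 members, R=3 reactions → 2N=12, M+R=12
member 0 (0-1): L=2.1645, (cx,cy)=(0.5036,0.8639)
member 1 (0-2): L=2.2700, (cx,cy)=(1.0000,0.0000)
member 2 (1-2): L=2.2112, (cx,cy)=(0.5337,-0.8457)
member 3 (1-3): L=2.3516, (cx,cy)=(0.9993,-0.0370)
member 4 (2-3): L=2.1326, (cx,cy)=(0.5486,0.8361)
member 5 (2-4): L=2.1400, (cx,cy)=(1.0000,0.0000)
member 6 (3-4): L=2.0298, (cx,cy)=(0.4779,-0.8784)
member 7 (3-5): L=2.2618, (cx,cy)=(0.9992,0.0394)
member 8 (4-5): L=2.2734, (cx,cy)=(0.5674,0.8234)
solve A·x = −loads:
  F[0-1] = +104.7341 N (tension)
  F[0-2] = -1882.2124 N (compression)
  F[1-2] = -111.9166 N (compression)
  F[1-3] = +112.5440 N (tension)
  F[2-3] = +113.2065 N (tension)
  F[2-4] = -2004.0450 N (compression)
  F[3-4] = -93.1854 N (compression)
  F[3-5] = +219.2767 N (tension)
  F[4-5] = -3610.3071 N (compression)
  Rx@0 = +1829.4700 N
  Ry@0 = -90.4846 N
  Ry@4 = +3054.6746 N

104.734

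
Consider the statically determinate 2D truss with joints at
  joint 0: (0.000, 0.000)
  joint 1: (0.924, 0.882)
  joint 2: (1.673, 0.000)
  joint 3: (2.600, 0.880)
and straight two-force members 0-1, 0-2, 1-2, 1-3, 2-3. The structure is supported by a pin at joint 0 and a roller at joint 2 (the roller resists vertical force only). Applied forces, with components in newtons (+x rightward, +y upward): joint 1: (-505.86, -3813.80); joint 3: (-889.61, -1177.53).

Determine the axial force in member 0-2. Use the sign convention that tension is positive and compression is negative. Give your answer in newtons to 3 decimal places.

479.343

N=4 nodes, M=5 members, R=3 reactions → 2N=8, M+R=8
member 0 (0-1): L=1.2774, (cx,cy)=(0.7234,0.6905)
member 1 (0-2): L=1.6730, (cx,cy)=(1.0000,0.0000)
member 2 (1-2): L=1.1571, (cx,cy)=(0.6473,-0.7622)
member 3 (1-3): L=1.6760, (cx,cy)=(1.0000,-0.0012)
member 4 (2-3): L=1.2782, (cx,cy)=(0.7253,0.6885)
solve A·x = −loads:
  F[0-1] = -2591.8278 N (compression)
  F[0-2] = +479.3430 N (tension)
  F[1-2] = -2656.1579 N (compression)
  F[1-3] = +350.3706 N (tension)
  F[2-3] = -1709.7204 N (compression)
  Rx@0 = +1395.4700 N
  Ry@0 = +1789.5943 N
  Ry@2 = +3201.7357 N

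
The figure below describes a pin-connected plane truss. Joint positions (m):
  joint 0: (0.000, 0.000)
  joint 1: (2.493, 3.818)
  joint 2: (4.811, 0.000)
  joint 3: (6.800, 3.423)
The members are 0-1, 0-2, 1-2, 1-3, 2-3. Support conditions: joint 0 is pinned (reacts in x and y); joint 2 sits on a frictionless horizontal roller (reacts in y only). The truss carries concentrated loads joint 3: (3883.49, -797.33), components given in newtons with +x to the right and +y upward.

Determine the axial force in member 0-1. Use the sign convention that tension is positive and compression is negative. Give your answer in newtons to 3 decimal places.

3693.640

N=4 nodes, M=5 members, R=3 reactions → 2N=8, M+R=8
member 0 (0-1): L=4.5598, (cx,cy)=(0.5467,0.8373)
member 1 (0-2): L=4.8110, (cx,cy)=(1.0000,0.0000)
member 2 (1-2): L=4.4666, (cx,cy)=(0.5190,-0.8548)
member 3 (1-3): L=4.3251, (cx,cy)=(0.9958,-0.0913)
member 4 (2-3): L=3.9589, (cx,cy)=(0.5024,0.8646)
solve A·x = −loads:
  F[0-1] = +3693.6404 N (tension)
  F[0-2] = +1864.0686 N (tension)
  F[1-2] = -4060.8586 N (compression)
  F[1-3] = +4144.1899 N (tension)
  F[2-3] = -484.4269 N (compression)
  Rx@0 = -3883.4900 N
  Ry@0 = -3092.7199 N
  Ry@2 = +3890.0499 N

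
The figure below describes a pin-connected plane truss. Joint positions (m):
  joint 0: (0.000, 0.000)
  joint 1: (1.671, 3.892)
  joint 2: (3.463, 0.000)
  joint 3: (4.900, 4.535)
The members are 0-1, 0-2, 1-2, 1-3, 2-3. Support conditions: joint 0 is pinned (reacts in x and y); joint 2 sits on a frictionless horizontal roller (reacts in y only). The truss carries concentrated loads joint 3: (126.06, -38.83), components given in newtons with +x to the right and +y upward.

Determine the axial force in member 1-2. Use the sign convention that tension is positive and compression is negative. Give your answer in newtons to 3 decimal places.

N=4 nodes, M=5 members, R=3 reactions → 2N=8, M+R=8
member 0 (0-1): L=4.2356, (cx,cy)=(0.3945,0.9189)
member 1 (0-2): L=3.4630, (cx,cy)=(1.0000,0.0000)
member 2 (1-2): L=4.2847, (cx,cy)=(0.4182,-0.9083)
member 3 (1-3): L=3.2924, (cx,cy)=(0.9807,0.1953)
member 4 (2-3): L=4.7572, (cx,cy)=(0.3021,0.9533)
solve A·x = −loads:
  F[0-1] = +197.1901 N (tension)
  F[0-2] = +48.2650 N (tension)
  F[1-2] = -167.1037 N (compression)
  F[1-3] = +150.5823 N (tension)
  F[2-3] = -71.5823 N (compression)
  Rx@0 = -126.0600 N
  Ry@0 = -181.1957 N
  Ry@2 = +220.0257 N

-167.104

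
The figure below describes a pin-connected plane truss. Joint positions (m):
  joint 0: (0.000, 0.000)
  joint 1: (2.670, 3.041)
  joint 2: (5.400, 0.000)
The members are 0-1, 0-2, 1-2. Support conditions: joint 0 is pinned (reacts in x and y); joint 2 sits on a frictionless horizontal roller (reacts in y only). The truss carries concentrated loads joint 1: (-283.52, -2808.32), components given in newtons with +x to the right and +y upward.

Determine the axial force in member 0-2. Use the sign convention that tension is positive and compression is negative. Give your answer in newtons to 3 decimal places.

1103.217

N=3 nodes, M=3 members, R=3 reactions → 2N=6, M+R=6
member 0 (0-1): L=4.0468, (cx,cy)=(0.6598,0.7515)
member 1 (0-2): L=5.4000, (cx,cy)=(1.0000,0.0000)
member 2 (1-2): L=4.0866, (cx,cy)=(0.6680,-0.7441)
solve A·x = −loads:
  F[0-1] = -2101.8144 N (compression)
  F[0-2] = +1103.2167 N (tension)
  F[1-2] = -1651.4444 N (compression)
  Rx@0 = +283.5200 N
  Ry@0 = +1579.4255 N
  Ry@2 = +1228.8945 N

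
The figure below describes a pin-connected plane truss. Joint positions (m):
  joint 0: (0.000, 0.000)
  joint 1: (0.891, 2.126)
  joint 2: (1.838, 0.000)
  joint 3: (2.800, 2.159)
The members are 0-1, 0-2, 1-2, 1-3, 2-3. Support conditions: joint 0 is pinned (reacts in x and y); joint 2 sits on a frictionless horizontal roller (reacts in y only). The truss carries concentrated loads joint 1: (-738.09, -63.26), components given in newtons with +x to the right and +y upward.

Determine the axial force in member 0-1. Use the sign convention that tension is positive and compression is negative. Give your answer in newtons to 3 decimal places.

-961.028

N=4 nodes, M=5 members, R=3 reactions → 2N=8, M+R=8
member 0 (0-1): L=2.3052, (cx,cy)=(0.3865,0.9223)
member 1 (0-2): L=1.8380, (cx,cy)=(1.0000,0.0000)
member 2 (1-2): L=2.3274, (cx,cy)=(0.4069,-0.9135)
member 3 (1-3): L=1.9093, (cx,cy)=(0.9999,0.0173)
member 4 (2-3): L=2.3636, (cx,cy)=(0.4070,0.9134)
solve A·x = −loads:
  F[0-1] = -961.0284 N (compression)
  F[0-2] = -366.6291 N (compression)
  F[1-2] = +901.0393 N (tension)
  F[1-3] = -0.0000 N (compression)
  F[2-3] = -0.0000 N (compression)
  Rx@0 = +738.0900 N
  Ry@0 = +886.3365 N
  Ry@2 = -823.0765 N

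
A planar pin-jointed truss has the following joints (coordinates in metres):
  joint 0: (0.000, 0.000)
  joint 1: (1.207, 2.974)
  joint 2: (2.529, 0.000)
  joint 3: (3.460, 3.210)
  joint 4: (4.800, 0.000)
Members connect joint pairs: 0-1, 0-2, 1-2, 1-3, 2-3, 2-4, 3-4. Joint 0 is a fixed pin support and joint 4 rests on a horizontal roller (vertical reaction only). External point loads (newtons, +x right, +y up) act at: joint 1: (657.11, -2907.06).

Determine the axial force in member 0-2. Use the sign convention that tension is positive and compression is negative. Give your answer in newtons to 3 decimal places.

N=5 nodes, M=7 members, R=3 reactions → 2N=10, M+R=10
member 0 (0-1): L=3.2096, (cx,cy)=(0.3761,0.9266)
member 1 (0-2): L=2.5290, (cx,cy)=(1.0000,0.0000)
member 2 (1-2): L=3.2546, (cx,cy)=(0.4062,-0.9138)
member 3 (1-3): L=2.2653, (cx,cy)=(0.9946,0.1042)
member 4 (2-3): L=3.3423, (cx,cy)=(0.2786,0.9604)
member 5 (2-4): L=2.2710, (cx,cy)=(1.0000,0.0000)
member 6 (3-4): L=3.4785, (cx,cy)=(0.3852,-0.9228)
solve A·x = −loads:
  F[0-1] = -1909.0542 N (compression)
  F[0-2] = +1375.0279 N (tension)
  F[1-2] = -1340.7144 N (compression)
  F[1-3] = -834.9792 N (compression)
  F[2-3] = +1275.6137 N (tension)
  F[2-4] = +475.1109 N (tension)
  F[3-4] = -1233.3250 N (compression)
  Rx@0 = -657.1100 N
  Ry@0 = +1768.9211 N
  Ry@4 = +1138.1389 N

1375.028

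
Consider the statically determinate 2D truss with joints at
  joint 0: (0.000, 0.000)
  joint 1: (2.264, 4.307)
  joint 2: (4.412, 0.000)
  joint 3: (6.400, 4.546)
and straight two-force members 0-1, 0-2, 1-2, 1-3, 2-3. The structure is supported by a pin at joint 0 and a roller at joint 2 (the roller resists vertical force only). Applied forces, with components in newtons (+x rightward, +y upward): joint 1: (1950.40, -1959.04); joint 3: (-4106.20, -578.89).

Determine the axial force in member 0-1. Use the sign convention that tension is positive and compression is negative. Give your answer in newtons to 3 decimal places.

-3411.652

N=4 nodes, M=5 members, R=3 reactions → 2N=8, M+R=8
member 0 (0-1): L=4.8658, (cx,cy)=(0.4653,0.8852)
member 1 (0-2): L=4.4120, (cx,cy)=(1.0000,0.0000)
member 2 (1-2): L=4.8129, (cx,cy)=(0.4463,-0.8949)
member 3 (1-3): L=4.1429, (cx,cy)=(0.9983,0.0577)
member 4 (2-3): L=4.9617, (cx,cy)=(0.4007,0.9162)
solve A·x = −loads:
  F[0-1] = -3411.6524 N (compression)
  F[0-2] = -568.3958 N (compression)
  F[1-2] = +930.1683 N (tension)
  F[1-3] = -3959.5318 N (compression)
  F[2-3] = -382.5146 N (compression)
  Rx@0 = +2155.8000 N
  Ry@0 = +3019.8543 N
  Ry@2 = -481.9243 N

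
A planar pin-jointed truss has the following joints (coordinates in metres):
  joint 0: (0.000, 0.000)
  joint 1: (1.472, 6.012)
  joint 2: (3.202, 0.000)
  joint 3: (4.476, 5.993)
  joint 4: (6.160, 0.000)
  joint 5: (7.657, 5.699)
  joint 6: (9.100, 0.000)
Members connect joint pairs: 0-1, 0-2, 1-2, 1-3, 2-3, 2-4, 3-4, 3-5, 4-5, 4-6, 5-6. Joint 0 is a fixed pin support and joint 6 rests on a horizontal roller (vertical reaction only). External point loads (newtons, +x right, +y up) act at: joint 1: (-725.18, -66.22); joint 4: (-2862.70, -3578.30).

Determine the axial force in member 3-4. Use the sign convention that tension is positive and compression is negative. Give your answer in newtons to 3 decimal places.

N=7 nodes, M=11 members, R=3 reactions → 2N=14, M+R=14
member 0 (0-1): L=6.1896, (cx,cy)=(0.2378,0.9713)
member 1 (0-2): L=3.2020, (cx,cy)=(1.0000,0.0000)
member 2 (1-2): L=6.2560, (cx,cy)=(0.2765,-0.9610)
member 3 (1-3): L=3.0041, (cx,cy)=(1.0000,-0.0063)
member 4 (2-3): L=6.1269, (cx,cy)=(0.2079,0.9781)
member 5 (2-4): L=2.9580, (cx,cy)=(1.0000,0.0000)
member 6 (3-4): L=6.2251, (cx,cy)=(0.2705,-0.9627)
member 7 (3-5): L=3.1946, (cx,cy)=(0.9958,-0.0920)
member 8 (4-5): L=5.8923, (cx,cy)=(0.2541,0.9672)
member 9 (4-6): L=2.9400, (cx,cy)=(1.0000,0.0000)
member 10 (5-6): L=5.8788, (cx,cy)=(0.2455,-0.9694)
solve A·x = −loads:
  F[0-1] = -1740.6104 N (compression)
  F[0-2] = -3173.9298 N (compression)
  F[1-2] = +1691.4000 N (tension)
  F[1-3] = -156.5067 N (compression)
  F[2-3] = -1661.7630 N (compression)
  F[2-4] = -2360.6579 N (compression)
  F[3-4] = +1781.8378 N (tension)
  F[3-5] = -988.2547 N (compression)
  F[4-5] = +1926.0955 N (tension)
  F[4-6] = +494.7190 N (tension)
  F[5-6] = -2015.5076 N (compression)
  Rx@0 = +3587.8800 N
  Ry@0 = +1690.6715 N
  Ry@6 = +1953.8485 N

1781.838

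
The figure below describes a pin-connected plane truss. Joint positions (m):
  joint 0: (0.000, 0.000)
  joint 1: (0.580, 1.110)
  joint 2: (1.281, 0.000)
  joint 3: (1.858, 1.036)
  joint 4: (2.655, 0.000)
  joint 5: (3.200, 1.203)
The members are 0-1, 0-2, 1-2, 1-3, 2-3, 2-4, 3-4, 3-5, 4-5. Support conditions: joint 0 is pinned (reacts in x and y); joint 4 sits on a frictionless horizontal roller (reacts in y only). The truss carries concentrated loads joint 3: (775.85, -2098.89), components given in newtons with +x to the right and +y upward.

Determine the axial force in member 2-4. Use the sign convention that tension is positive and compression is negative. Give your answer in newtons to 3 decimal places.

N=6 nodes, M=9 members, R=3 reactions → 2N=12, M+R=12
member 0 (0-1): L=1.2524, (cx,cy)=(0.4631,0.8863)
member 1 (0-2): L=1.2810, (cx,cy)=(1.0000,0.0000)
member 2 (1-2): L=1.3128, (cx,cy)=(0.5340,-0.8455)
member 3 (1-3): L=1.2801, (cx,cy)=(0.9983,-0.0578)
member 4 (2-3): L=1.1858, (cx,cy)=(0.4866,0.8736)
member 5 (2-4): L=1.3740, (cx,cy)=(1.0000,0.0000)
member 6 (3-4): L=1.3071, (cx,cy)=(0.6097,-0.7926)
member 7 (3-5): L=1.3524, (cx,cy)=(0.9923,0.1235)
member 8 (4-5): L=1.3207, (cx,cy)=(0.4127,0.9109)
solve A·x = −loads:
  F[0-1] = -369.3107 N (compression)
  F[0-2] = +946.8821 N (tension)
  F[1-2] = +413.9798 N (tension)
  F[1-3] = -392.7393 N (compression)
  F[2-3] = -400.6489 N (compression)
  F[2-4] = +1362.8777 N (tension)
  F[3-4] = -2235.1500 N (compression)
  F[3-5] = +0.0000 N (tension)
  F[4-5] = +0.0000 N (tension)
  Rx@0 = -775.8500 N
  Ry@0 = +327.3200 N
  Ry@4 = +1771.5700 N

1362.878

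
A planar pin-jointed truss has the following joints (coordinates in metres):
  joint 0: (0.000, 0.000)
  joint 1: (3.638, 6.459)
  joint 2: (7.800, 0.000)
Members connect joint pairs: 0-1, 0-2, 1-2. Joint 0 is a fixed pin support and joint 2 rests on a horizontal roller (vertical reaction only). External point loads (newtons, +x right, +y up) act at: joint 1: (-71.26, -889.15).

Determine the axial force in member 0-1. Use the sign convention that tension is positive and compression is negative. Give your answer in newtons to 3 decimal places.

N=3 nodes, M=3 members, R=3 reactions → 2N=6, M+R=6
member 0 (0-1): L=7.4131, (cx,cy)=(0.4908,0.8713)
member 1 (0-2): L=7.8000, (cx,cy)=(1.0000,0.0000)
member 2 (1-2): L=7.6838, (cx,cy)=(0.5417,-0.8406)
solve A·x = −loads:
  F[0-1] = -612.2476 N (compression)
  F[0-2] = +229.2031 N (tension)
  F[1-2] = -423.1507 N (compression)
  Rx@0 = +71.2600 N
  Ry@0 = +533.4501 N
  Ry@2 = +355.6999 N

-612.248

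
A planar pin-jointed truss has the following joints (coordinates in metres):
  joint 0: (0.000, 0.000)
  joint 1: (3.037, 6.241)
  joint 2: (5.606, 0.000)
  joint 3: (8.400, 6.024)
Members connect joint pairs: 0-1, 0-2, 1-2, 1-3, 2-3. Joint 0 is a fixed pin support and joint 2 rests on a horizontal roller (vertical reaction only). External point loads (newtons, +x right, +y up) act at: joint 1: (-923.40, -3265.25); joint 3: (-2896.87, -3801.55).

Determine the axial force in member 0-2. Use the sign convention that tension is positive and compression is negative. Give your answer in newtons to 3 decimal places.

N=4 nodes, M=5 members, R=3 reactions → 2N=8, M+R=8
member 0 (0-1): L=6.9407, (cx,cy)=(0.4376,0.8992)
member 1 (0-2): L=5.6060, (cx,cy)=(1.0000,0.0000)
member 2 (1-2): L=6.7491, (cx,cy)=(0.3806,-0.9247)
member 3 (1-3): L=5.3674, (cx,cy)=(0.9992,-0.0404)
member 4 (2-3): L=6.6404, (cx,cy)=(0.4208,0.9072)
solve A·x = −loads:
  F[0-1] = -4162.1153 N (compression)
  F[0-2] = -1999.0810 N (compression)
  F[1-2] = +564.8172 N (tension)
  F[1-3] = -1113.6947 N (compression)
  F[2-3] = -4240.1779 N (compression)
  Rx@0 = +3820.2700 N
  Ry@0 = +3742.5224 N
  Ry@2 = +3324.2776 N

-1999.081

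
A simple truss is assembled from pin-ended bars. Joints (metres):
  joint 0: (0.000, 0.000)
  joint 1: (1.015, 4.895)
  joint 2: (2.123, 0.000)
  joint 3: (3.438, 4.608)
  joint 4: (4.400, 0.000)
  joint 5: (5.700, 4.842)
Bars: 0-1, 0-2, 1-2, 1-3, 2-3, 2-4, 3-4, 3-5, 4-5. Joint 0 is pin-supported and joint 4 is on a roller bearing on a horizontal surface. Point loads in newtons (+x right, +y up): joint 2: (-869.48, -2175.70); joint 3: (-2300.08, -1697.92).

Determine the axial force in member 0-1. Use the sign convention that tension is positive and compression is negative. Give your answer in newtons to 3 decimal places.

-3989.049

N=6 nodes, M=9 members, R=3 reactions → 2N=12, M+R=12
member 0 (0-1): L=4.9991, (cx,cy)=(0.2030,0.9792)
member 1 (0-2): L=2.1230, (cx,cy)=(1.0000,0.0000)
member 2 (1-2): L=5.0188, (cx,cy)=(0.2208,-0.9753)
member 3 (1-3): L=2.4399, (cx,cy)=(0.9931,-0.1176)
member 4 (2-3): L=4.7920, (cx,cy)=(0.2744,0.9616)
member 5 (2-4): L=2.2770, (cx,cy)=(1.0000,0.0000)
member 6 (3-4): L=4.7073, (cx,cy)=(0.2044,-0.9789)
member 7 (3-5): L=2.2741, (cx,cy)=(0.9947,0.1029)
member 8 (4-5): L=5.0135, (cx,cy)=(0.2593,0.9658)
solve A·x = −loads:
  F[0-1] = -3989.0493 N (compression)
  F[0-2] = -2359.6412 N (compression)
  F[1-2] = +4216.1766 N (tension)
  F[1-3] = -1752.8860 N (compression)
  F[2-3] = -2013.7547 N (compression)
  F[2-4] = -6.7521 N (compression)
  F[3-4] = +33.0402 N (tension)
  F[3-5] = -0.0000 N (tension)
  F[4-5] = -0.0000 N (tension)
  Rx@0 = +3169.5600 N
  Ry@0 = +3905.9629 N
  Ry@4 = -32.3429 N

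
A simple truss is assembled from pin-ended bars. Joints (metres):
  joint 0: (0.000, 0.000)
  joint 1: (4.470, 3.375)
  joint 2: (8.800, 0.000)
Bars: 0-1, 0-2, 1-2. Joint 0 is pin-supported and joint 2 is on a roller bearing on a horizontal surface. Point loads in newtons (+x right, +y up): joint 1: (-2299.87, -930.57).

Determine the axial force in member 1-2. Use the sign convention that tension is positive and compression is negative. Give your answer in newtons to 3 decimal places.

N=3 nodes, M=3 members, R=3 reactions → 2N=6, M+R=6
member 0 (0-1): L=5.6010, (cx,cy)=(0.7981,0.6026)
member 1 (0-2): L=8.8000, (cx,cy)=(1.0000,0.0000)
member 2 (1-2): L=5.4899, (cx,cy)=(0.7887,-0.6148)
solve A·x = −loads:
  F[0-1] = -2223.7083 N (compression)
  F[0-2] = -525.2003 N (compression)
  F[1-2] = +665.8943 N (tension)
  Rx@0 = +2299.8700 N
  Ry@0 = +1339.9352 N
  Ry@2 = -409.3652 N

665.894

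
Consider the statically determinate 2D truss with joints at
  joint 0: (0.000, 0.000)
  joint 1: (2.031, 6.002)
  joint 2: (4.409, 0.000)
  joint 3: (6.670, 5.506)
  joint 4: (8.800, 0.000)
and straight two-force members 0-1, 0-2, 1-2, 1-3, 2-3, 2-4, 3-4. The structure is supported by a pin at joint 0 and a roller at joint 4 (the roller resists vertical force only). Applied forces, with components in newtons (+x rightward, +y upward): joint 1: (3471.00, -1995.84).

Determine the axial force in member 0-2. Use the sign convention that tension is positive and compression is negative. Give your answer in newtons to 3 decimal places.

3189.404

N=5 nodes, M=7 members, R=3 reactions → 2N=10, M+R=10
member 0 (0-1): L=6.3363, (cx,cy)=(0.3205,0.9472)
member 1 (0-2): L=4.4090, (cx,cy)=(1.0000,0.0000)
member 2 (1-2): L=6.4559, (cx,cy)=(0.3683,-0.9297)
member 3 (1-3): L=4.6654, (cx,cy)=(0.9943,-0.1063)
member 4 (2-3): L=5.9522, (cx,cy)=(0.3799,0.9250)
member 5 (2-4): L=4.3910, (cx,cy)=(1.0000,0.0000)
member 6 (3-4): L=5.9036, (cx,cy)=(0.3608,-0.9326)
solve A·x = −loads:
  F[0-1] = +878.5238 N (tension)
  F[0-2] = +3189.4041 N (tension)
  F[1-2] = -2793.4215 N (compression)
  F[1-3] = -2172.7775 N (compression)
  F[2-3] = +2807.4529 N (tension)
  F[2-4] = +1094.0179 N (tension)
  F[3-4] = -3032.2465 N (compression)
  Rx@0 = -3471.0000 N
  Ry@0 = -832.1706 N
  Ry@4 = +2828.0106 N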